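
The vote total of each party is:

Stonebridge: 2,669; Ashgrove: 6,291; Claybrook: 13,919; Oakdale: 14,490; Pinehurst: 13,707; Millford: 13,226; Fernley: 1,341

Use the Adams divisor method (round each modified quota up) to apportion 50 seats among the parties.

Stonebridge=2, Ashgrove=5, Claybrook=11, Oakdale=11, Pinehurst=10, Millford=10, Fernley=1

Standard divisor 65643/50 ≈ 1312.86; standard quotas: Stonebridge 2.033, Ashgrove 4.792, Claybrook 10.602, Oakdale 11.037, Pinehurst 10.441, Millford 10.074, Fernley 1.021.
Rounding up gives 3, 5, 11, 12, 11, 11, 2 = 55 seats, so the divisor must be adjusted.
With modified divisor 1380: modified quotas Stonebridge 1.934, Ashgrove 4.559, Claybrook 10.086, Oakdale 10.500, Pinehurst 9.933, Millford 9.584, Fernley 0.972.
Rounding up: Stonebridge 2, Ashgrove 5, Claybrook 11, Oakdale 11, Pinehurst 10, Millford 10, Fernley 1 (total 50).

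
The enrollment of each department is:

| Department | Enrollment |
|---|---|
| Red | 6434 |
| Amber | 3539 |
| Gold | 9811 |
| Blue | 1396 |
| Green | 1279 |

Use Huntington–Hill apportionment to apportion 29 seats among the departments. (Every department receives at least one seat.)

Red 8, Amber 5, Gold 12, Blue 2, Green 2

With divisor 788: modified quotas Red 8.165, Amber 4.491, Gold 12.451, Blue 1.772, Green 1.623.
Geometric-mean thresholds: Red √(8·9)=8.485, Amber √(4·5)=4.472, Gold √(12·13)=12.490, Blue √(1·2)=1.414, Green √(1·2)=1.414.
Each quota rounded against its threshold gives Red 8, Amber 5, Gold 12, Blue 2, Green 2 (total 29).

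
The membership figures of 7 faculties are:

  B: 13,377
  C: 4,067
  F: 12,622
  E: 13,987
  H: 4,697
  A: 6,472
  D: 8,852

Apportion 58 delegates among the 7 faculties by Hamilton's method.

Total 64074; standard divisor 64074/58 ≈ 1104.724.
Standard quotas: B 12.1089, C 3.6815, F 11.4255, E 12.6611, H 4.2517, A 5.8585, D 8.0129.
Lower quotas: B 12, C 3, F 11, E 12, H 4, A 5, D 8 (sum 55, leaving 3 seats).
Remainders in descending order: A 0.8585, C 0.6815, E 0.6611, F 0.4255, H 0.2517, B 0.1089, D 0.0129.
The surplus seats go to A, C, E.

B 12, C 4, F 11, E 13, H 4, A 6, D 8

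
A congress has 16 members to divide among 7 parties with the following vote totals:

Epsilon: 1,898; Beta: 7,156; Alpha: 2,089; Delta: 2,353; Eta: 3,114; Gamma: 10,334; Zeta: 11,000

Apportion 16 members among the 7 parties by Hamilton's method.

Standard divisor: 37944 ÷ 16 ≈ 2371.5.
Standard quotas: Epsilon 0.8003, Beta 3.0175, Alpha 0.8809, Delta 0.9922, Eta 1.3131, Gamma 4.3576, Zeta 4.6384.
Lower quotas: Epsilon 0, Beta 3, Alpha 0, Delta 0, Eta 1, Gamma 4, Zeta 4 (sum 12, leaving 4 seats).
Remainders in descending order: Delta 0.9922, Alpha 0.8809, Epsilon 0.8003, Zeta 0.6384, Gamma 0.3576, Eta 0.3131, Beta 0.0175.
Largest remainders: Delta, Alpha, Epsilon, Zeta receive the extra seats.

Epsilon: 1; Beta: 3; Alpha: 1; Delta: 1; Eta: 1; Gamma: 4; Zeta: 5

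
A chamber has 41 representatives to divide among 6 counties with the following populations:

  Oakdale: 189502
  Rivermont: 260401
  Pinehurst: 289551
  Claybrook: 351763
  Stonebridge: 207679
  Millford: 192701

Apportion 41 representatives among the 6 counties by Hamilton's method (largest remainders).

Oakdale 5, Rivermont 7, Pinehurst 8, Claybrook 10, Stonebridge 6, Millford 5

The standard divisor is 1491597/41 ≈ 36380.415.
Standard quotas: Oakdale 5.2089, Rivermont 7.1577, Pinehurst 7.9590, Claybrook 9.6690, Stonebridge 5.7085, Millford 5.2968.
Lower quotas: Oakdale 5, Rivermont 7, Pinehurst 7, Claybrook 9, Stonebridge 5, Millford 5 (sum 38, leaving 3 seats).
Remainders in descending order: Pinehurst 0.9590, Stonebridge 0.7085, Claybrook 0.6690, Millford 0.2968, Oakdale 0.2089, Rivermont 0.1577.
The surplus seats go to Pinehurst, Stonebridge, Claybrook.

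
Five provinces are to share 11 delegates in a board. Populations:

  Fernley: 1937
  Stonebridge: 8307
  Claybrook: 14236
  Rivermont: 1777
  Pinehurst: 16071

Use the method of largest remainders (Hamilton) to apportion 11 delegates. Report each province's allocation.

The standard divisor is 42328/11 = 3848.
Standard quotas: Fernley 0.5034, Stonebridge 2.1588, Claybrook 3.6996, Rivermont 0.4618, Pinehurst 4.1765.
Lower quotas: Fernley 0, Stonebridge 2, Claybrook 3, Rivermont 0, Pinehurst 4 (sum 9, leaving 2 seats).
Remainders in descending order: Claybrook 0.6996, Fernley 0.5034, Rivermont 0.4618, Pinehurst 0.1765, Stonebridge 0.1588.
The surplus seats go to Claybrook, Fernley.

Fernley 1, Stonebridge 2, Claybrook 4, Rivermont 0, Pinehurst 4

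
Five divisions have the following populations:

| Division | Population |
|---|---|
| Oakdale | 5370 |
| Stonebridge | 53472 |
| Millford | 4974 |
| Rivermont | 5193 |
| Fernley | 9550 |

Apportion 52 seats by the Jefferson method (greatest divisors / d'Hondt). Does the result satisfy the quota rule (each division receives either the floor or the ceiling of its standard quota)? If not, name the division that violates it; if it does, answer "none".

Stonebridge

Standard quotas: Oakdale 3.555, Stonebridge 35.394, Millford 3.292, Rivermont 3.437, Fernley 6.321.
Jefferson allocation: Oakdale 3, Stonebridge 37, Millford 3, Rivermont 3, Fernley 6.
Stonebridge has quota 35.394 (lower 35, upper 36) but receives 37 — outside the quota interval.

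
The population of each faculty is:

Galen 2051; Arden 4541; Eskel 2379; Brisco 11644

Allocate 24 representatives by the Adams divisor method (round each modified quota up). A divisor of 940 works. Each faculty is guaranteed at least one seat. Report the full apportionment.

With modified divisor 940: modified quotas Galen 2.182, Arden 4.831, Eskel 2.531, Brisco 12.387.
Rounding up: Galen 3, Arden 5, Eskel 3, Brisco 13 (total 24).

Galen 3; Arden 5; Eskel 3; Brisco 13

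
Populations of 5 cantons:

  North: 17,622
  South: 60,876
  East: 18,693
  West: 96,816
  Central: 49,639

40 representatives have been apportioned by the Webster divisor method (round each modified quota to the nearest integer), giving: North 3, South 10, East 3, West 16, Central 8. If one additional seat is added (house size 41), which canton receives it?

West

Priority for the next seat is population ÷ (current seats + 0.5).
Priorities: North 5034.857, South 5797.714, East 5340.857, West 5867.636, Central 5839.882.
Highest priority: West.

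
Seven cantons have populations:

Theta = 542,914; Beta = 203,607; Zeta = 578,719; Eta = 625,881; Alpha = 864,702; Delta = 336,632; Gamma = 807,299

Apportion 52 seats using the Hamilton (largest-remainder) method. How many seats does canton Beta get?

3

The standard divisor is 3959754/52 ≈ 76149.115.
Standard quotas: Theta 7.1296, Beta 2.6738, Zeta 7.5998, Eta 8.2191, Alpha 11.3554, Delta 4.4207, Gamma 10.6016.
Lower quotas: Theta 7, Beta 2, Zeta 7, Eta 8, Alpha 11, Delta 4, Gamma 10 (sum 49, leaving 3 seats).
Remainders in descending order: Beta 0.6738, Gamma 0.6016, Zeta 0.5998, Delta 0.4207, Alpha 0.3554, Eta 0.2191, Theta 0.1296.
The surplus seats go to Beta, Gamma, Zeta.
Beta receives 3.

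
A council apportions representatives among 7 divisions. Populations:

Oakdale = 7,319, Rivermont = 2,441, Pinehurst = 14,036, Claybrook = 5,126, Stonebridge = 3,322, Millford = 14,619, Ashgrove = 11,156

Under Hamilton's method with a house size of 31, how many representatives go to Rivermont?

Total 58019; standard divisor 58019/31 ≈ 1871.581.
Standard quotas: Oakdale 3.9106, Rivermont 1.3042, Pinehurst 7.4995, Claybrook 2.7389, Stonebridge 1.7750, Millford 7.8110, Ashgrove 5.9607.
Lower quotas: Oakdale 3, Rivermont 1, Pinehurst 7, Claybrook 2, Stonebridge 1, Millford 7, Ashgrove 5 (sum 26, leaving 5 seats).
Remainders in descending order: Ashgrove 0.9607, Oakdale 0.9106, Millford 0.8110, Stonebridge 0.7750, Claybrook 0.7389, Pinehurst 0.4995, Rivermont 0.3042.
The surplus seats go to Ashgrove, Oakdale, Millford, Stonebridge, Claybrook.
Rivermont receives 1.

1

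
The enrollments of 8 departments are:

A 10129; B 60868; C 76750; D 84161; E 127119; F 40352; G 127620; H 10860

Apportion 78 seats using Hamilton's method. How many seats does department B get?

Standard divisor: 537859 ÷ 78 ≈ 6895.628.
Standard quotas: A 1.4689, B 8.8270, C 11.1302, D 12.2050, E 18.4347, F 5.8518, G 18.5074, H 1.5749.
Lower quotas: A 1, B 8, C 11, D 12, E 18, F 5, G 18, H 1 (sum 74, leaving 4 seats).
Remainders in descending order: F 0.8518, B 0.8270, H 0.5749, G 0.5074, A 0.4689, E 0.4347, D 0.2050, C 0.1302.
Largest remainders: F, B, H, G receive the extra seats.
B receives 9.

9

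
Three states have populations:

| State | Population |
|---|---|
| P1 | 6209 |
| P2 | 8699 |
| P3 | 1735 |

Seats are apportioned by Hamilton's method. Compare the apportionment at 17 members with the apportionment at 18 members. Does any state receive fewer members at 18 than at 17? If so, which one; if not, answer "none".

At 17 seats: P1 6, P2 9, P3 2.
At 18 seats: P1 7, P2 9, P3 2.
No state's allocation decreased.

none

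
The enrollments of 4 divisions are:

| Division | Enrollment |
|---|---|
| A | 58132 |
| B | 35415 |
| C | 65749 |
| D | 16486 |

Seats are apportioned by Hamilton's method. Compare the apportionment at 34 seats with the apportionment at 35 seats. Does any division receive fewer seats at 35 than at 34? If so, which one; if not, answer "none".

none

At 34 seats: A 11, B 7, C 13, D 3.
At 35 seats: A 12, B 7, C 13, D 3.
No division's allocation decreased.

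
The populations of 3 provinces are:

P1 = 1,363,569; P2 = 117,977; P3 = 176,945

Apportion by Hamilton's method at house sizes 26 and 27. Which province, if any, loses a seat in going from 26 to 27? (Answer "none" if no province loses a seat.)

none

At 26 seats: P1 21, P2 2, P3 3.
At 27 seats: P1 22, P2 2, P3 3.
No province's allocation decreased.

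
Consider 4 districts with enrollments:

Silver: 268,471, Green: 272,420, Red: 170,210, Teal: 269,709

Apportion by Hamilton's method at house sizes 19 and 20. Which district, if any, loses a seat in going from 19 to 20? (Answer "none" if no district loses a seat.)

At 19 seats: Silver 5, Green 5, Red 4, Teal 5.
At 20 seats: Silver 5, Green 6, Red 3, Teal 6.
Red drops from 4 to 3.

Red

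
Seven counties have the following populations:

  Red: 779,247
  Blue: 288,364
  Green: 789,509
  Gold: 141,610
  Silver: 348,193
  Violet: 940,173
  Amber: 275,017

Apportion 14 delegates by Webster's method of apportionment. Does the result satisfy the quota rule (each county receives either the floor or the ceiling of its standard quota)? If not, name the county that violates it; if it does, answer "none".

none

Standard quotas: Red 3.063, Blue 1.133, Green 3.103, Gold 0.557, Silver 1.368, Violet 3.695, Amber 1.081.
Webster allocation: Red 3, Blue 1, Green 3, Gold 1, Silver 1, Violet 4, Amber 1.
Every allocation lies between the lower and upper quota.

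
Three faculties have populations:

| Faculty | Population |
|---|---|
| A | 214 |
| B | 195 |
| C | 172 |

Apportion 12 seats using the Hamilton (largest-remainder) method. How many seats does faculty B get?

4

Standard divisor: 581 ÷ 12 ≈ 48.417.
Standard quotas: A 4.420, B 4.028, C 3.552.
Lower quotas: A 4, B 4, C 3 (sum 11, leaving 1 seat).
Remainders in descending order: C 0.552, A 0.420, B 0.028.
Largest remainder: C receives the extra seat.
B receives 4.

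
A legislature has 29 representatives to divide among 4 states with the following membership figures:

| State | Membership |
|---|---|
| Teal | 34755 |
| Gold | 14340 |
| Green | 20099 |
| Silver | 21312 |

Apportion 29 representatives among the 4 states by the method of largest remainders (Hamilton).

Teal: 11, Gold: 5, Green: 6, Silver: 7

The standard divisor is 90506/29 ≈ 3120.897.
Standard quotas: Teal 11.1362, Gold 4.5948, Green 6.4401, Silver 6.8288.
Lower quotas: Teal 11, Gold 4, Green 6, Silver 6 (sum 27, leaving 2 seats).
Remainders in descending order: Silver 0.8288, Gold 0.5948, Green 0.4401, Teal 0.1362.
The surplus seats go to Silver, Gold.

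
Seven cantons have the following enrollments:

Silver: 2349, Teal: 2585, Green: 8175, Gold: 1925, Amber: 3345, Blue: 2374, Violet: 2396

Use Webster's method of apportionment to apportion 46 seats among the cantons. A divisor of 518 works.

Silver=5; Teal=5; Green=16; Gold=4; Amber=6; Blue=5; Violet=5

With modified divisor 518: modified quotas Silver 4.535, Teal 4.990, Green 15.782, Gold 3.716, Amber 6.458, Blue 4.583, Violet 4.625.
Rounding to the nearest integer: Silver 5, Teal 5, Green 16, Gold 4, Amber 6, Blue 5, Violet 5 (total 46).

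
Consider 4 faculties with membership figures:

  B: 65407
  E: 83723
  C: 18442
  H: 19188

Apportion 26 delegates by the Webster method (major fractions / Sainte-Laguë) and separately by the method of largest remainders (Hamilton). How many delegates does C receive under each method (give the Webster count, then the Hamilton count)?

Webster: B 9, E 11, C 3, H 3.
Hamilton: B 9, E 12, C 2, H 3.
C gets 3 under Webster and 2 under Hamilton.

3 and 2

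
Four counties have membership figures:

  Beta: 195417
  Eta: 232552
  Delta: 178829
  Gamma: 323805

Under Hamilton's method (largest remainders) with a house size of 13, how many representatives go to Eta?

Total 930603; standard divisor 930603/13 ≈ 71584.846.
Standard quotas: Beta 2.7299, Eta 3.2486, Delta 2.4981, Gamma 4.5234.
Lower quotas: Beta 2, Eta 3, Delta 2, Gamma 4 (sum 11, leaving 2 seats).
Remainders in descending order: Beta 0.7299, Gamma 0.5234, Delta 0.4981, Eta 0.2486.
The surplus seats go to Beta, Gamma.
Eta receives 3.

3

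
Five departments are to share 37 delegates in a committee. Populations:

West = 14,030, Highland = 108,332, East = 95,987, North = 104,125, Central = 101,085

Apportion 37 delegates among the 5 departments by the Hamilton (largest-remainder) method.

The standard divisor is 423559/37 ≈ 11447.541.
Standard quotas: West 1.2256, Highland 9.4633, East 8.3849, North 9.0958, Central 8.8303.
Lower quotas: West 1, Highland 9, East 8, North 9, Central 8 (sum 35, leaving 2 seats).
Remainders in descending order: Central 0.8303, Highland 0.4633, East 0.3849, West 0.2256, North 0.0958.
Largest remainders: Central, Highland receive the extra seats.

West 1, Highland 10, East 8, North 9, Central 9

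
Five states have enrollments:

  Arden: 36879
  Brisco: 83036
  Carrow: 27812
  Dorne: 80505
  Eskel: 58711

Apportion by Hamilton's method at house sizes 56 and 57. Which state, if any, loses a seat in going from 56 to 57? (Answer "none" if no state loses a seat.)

none

At 56 seats: Arden 7, Brisco 16, Carrow 5, Dorne 16, Eskel 12.
At 57 seats: Arden 7, Brisco 16, Carrow 6, Dorne 16, Eskel 12.
No state's allocation decreased.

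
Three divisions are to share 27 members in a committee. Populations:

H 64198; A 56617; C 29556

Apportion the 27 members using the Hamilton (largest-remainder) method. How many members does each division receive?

H 12, A 10, C 5

The standard divisor is 150371/27 ≈ 5569.296.
Standard quotas: H 11.5271, A 10.1659, C 5.3070.
Lower quotas: H 11, A 10, C 5 (sum 26, leaving 1 seat).
Remainders in descending order: H 0.5271, C 0.3070, A 0.1659.
The surplus seat goes to H.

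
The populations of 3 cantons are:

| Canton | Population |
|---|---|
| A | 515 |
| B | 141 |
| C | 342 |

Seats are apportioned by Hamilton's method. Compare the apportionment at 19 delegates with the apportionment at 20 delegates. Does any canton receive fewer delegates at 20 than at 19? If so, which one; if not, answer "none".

At 19 seats: A 10, B 3, C 6.
At 20 seats: A 10, B 3, C 7.
No canton's allocation decreased.

none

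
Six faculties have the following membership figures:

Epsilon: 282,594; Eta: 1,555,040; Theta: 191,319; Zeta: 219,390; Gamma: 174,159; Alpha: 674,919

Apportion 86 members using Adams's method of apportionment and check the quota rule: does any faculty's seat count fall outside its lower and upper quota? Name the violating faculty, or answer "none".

Eta

Standard quotas: Epsilon 7.846, Eta 43.176, Theta 5.312, Zeta 6.091, Gamma 4.836, Alpha 18.739.
Adams allocation: Epsilon 8, Eta 42, Theta 6, Zeta 6, Gamma 5, Alpha 19.
Eta has quota 43.176 (lower 43, upper 44) but receives 42 — outside the quota interval.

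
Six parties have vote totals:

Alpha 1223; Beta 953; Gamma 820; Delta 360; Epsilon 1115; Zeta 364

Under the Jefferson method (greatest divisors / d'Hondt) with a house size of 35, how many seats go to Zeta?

Standard divisor 4835/35 ≈ 138.143; standard quotas: Alpha 8.853, Beta 6.899, Gamma 5.936, Delta 2.606, Epsilon 8.071, Zeta 2.635.
Rounding down gives 8, 6, 5, 2, 8, 2 = 31 seats, so the divisor must be adjusted.
With modified divisor 123: modified quotas Alpha 9.943, Beta 7.748, Gamma 6.667, Delta 2.927, Epsilon 9.065, Zeta 2.959.
Rounding down: Alpha 9, Beta 7, Gamma 6, Delta 2, Epsilon 9, Zeta 2 (total 35).
Zeta receives 2.

2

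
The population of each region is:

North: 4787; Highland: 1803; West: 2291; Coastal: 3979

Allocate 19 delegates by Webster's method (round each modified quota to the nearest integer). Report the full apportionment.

Standard divisor 12860/19 ≈ 676.842; standard quotas: North 7.073, Highland 2.664, West 3.385, Coastal 5.879.
Rounding to the nearest integer gives North 7, Highland 3, West 3, Coastal 6 — total 19, matching the house size, so no adjustment is needed.

North=7; Highland=3; West=3; Coastal=6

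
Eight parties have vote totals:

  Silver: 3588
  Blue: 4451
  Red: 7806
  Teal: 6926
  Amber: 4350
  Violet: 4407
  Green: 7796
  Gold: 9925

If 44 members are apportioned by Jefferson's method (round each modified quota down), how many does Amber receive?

Standard divisor 49249/44 ≈ 1119.295; standard quotas: Silver 3.206, Blue 3.977, Red 6.974, Teal 6.188, Amber 3.886, Violet 3.937, Green 6.965, Gold 8.867.
Rounding down gives 3, 3, 6, 6, 3, 3, 6, 8 = 38 seats, so the divisor must be adjusted.
With modified divisor 1000: modified quotas Silver 3.588, Blue 4.451, Red 7.806, Teal 6.926, Amber 4.350, Violet 4.407, Green 7.796, Gold 9.925.
Rounding down: Silver 3, Blue 4, Red 7, Teal 6, Amber 4, Violet 4, Green 7, Gold 9 (total 44).
Amber receives 4.

4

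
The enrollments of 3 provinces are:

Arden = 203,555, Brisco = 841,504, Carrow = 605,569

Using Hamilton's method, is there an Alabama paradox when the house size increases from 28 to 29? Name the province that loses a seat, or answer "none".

At 28 seats: Arden 4, Brisco 14, Carrow 10.
At 29 seats: Arden 3, Brisco 15, Carrow 11.
Arden drops from 4 to 3.

Arden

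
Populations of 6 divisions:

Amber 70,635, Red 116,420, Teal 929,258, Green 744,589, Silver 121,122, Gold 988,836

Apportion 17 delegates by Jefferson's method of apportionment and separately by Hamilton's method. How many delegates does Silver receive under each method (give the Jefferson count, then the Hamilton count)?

Jefferson: Amber 0, Red 0, Teal 6, Green 5, Silver 0, Gold 6.
Hamilton: Amber 0, Red 1, Teal 5, Green 4, Silver 1, Gold 6.
Silver gets 0 under Jefferson and 1 under Hamilton.

0 and 1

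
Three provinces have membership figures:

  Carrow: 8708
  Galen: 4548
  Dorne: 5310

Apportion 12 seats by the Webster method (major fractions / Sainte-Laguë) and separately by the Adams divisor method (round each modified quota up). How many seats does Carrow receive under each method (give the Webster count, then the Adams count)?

6 and 5

Webster: Carrow 6, Galen 3, Dorne 3.
Adams: Carrow 5, Galen 3, Dorne 4.
Carrow gets 6 under Webster and 5 under Adams.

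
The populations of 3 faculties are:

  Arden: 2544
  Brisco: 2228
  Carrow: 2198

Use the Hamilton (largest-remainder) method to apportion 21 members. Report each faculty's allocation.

Arden=8, Brisco=7, Carrow=6

Standard divisor: 6970 ÷ 21 ≈ 331.905.
Standard quotas: Arden 7.665, Brisco 6.713, Carrow 6.622.
Lower quotas: Arden 7, Brisco 6, Carrow 6 (sum 19, leaving 2 seats).
Remainders in descending order: Brisco 0.713, Arden 0.665, Carrow 0.622.
Largest remainders: Brisco, Arden receive the extra seats.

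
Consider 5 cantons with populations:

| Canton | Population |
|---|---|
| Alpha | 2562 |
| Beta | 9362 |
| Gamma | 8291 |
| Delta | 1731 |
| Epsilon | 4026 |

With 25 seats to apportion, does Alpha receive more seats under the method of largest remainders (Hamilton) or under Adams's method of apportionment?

Hamilton: Alpha 2, Beta 9, Gamma 8, Delta 2, Epsilon 4.
Adams: Alpha 3, Beta 8, Gamma 8, Delta 2, Epsilon 4.
Alpha gets 2 under Hamilton and 3 under Adams.

Adams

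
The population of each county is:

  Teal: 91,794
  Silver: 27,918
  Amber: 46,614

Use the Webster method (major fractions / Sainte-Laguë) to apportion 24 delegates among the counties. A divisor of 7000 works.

Teal=13, Silver=4, Amber=7

With modified divisor 7000: modified quotas Teal 13.113, Silver 3.988, Amber 6.659.
Rounding to the nearest integer: Teal 13, Silver 4, Amber 7 (total 24).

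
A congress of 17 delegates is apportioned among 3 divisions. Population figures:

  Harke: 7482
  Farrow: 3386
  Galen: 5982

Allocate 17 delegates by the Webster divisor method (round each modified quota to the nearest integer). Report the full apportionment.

Harke: 8, Farrow: 3, Galen: 6

Standard divisor 16850/17 ≈ 991.176; standard quotas: Harke 7.549, Farrow 3.416, Galen 6.035.
Rounding to the nearest integer gives Harke 8, Farrow 3, Galen 6 — total 17, matching the house size, so no adjustment is needed.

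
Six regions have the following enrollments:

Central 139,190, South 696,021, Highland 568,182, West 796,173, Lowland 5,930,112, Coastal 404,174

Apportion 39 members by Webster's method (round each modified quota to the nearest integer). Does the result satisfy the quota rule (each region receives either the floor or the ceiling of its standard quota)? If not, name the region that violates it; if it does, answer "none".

Lowland

Standard quotas: Central 0.636, South 3.181, Highland 2.597, West 3.639, Lowland 27.101, Coastal 1.847.
Webster allocation: Central 1, South 3, Highland 3, West 4, Lowland 26, Coastal 2.
Lowland has quota 27.101 (lower 27, upper 28) but receives 26 — outside the quota interval.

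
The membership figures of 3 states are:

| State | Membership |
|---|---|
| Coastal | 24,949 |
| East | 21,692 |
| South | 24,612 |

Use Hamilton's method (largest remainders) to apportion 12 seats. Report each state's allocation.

Coastal 4, East 4, South 4

Total 71253; standard divisor 71253/12 ≈ 5937.75.
Standard quotas: Coastal 4.2018, East 3.6532, South 4.1450.
Lower quotas: Coastal 4, East 3, South 4 (sum 11, leaving 1 seat).
Remainders in descending order: East 0.6532, Coastal 0.2018, South 0.1450.
Largest remainder: East receives the extra seat.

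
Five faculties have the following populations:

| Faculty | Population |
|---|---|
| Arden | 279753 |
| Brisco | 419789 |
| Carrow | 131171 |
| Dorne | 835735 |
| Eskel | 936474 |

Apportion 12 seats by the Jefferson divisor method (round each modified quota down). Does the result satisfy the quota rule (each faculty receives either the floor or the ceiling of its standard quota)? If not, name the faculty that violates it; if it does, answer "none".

none

Standard quotas: Arden 1.290, Brisco 1.935, Carrow 0.605, Dorne 3.853, Eskel 4.317.
Jefferson allocation: Arden 1, Brisco 2, Carrow 0, Dorne 4, Eskel 5.
Every allocation lies between the lower and upper quota.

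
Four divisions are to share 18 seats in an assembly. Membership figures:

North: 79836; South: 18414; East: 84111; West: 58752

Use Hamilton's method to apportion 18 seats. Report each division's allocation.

Standard divisor: 241113 ÷ 18 ≈ 13395.167.
Standard quotas: North 5.9601, South 1.3747, East 6.2792, West 4.3861.
Lower quotas: North 5, South 1, East 6, West 4 (sum 16, leaving 2 seats).
Remainders in descending order: North 0.9601, West 0.3861, South 0.3747, East 0.2792.
The surplus seats go to North, West.

North 6; South 1; East 6; West 5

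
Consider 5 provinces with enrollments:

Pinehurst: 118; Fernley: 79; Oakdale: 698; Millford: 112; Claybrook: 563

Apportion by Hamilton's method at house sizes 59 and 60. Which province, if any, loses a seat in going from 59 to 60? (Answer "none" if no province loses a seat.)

At 59 seats: Pinehurst 5, Fernley 3, Oakdale 26, Millford 4, Claybrook 21.
At 60 seats: Pinehurst 4, Fernley 3, Oakdale 27, Millford 4, Claybrook 22.
Pinehurst drops from 5 to 4.

Pinehurst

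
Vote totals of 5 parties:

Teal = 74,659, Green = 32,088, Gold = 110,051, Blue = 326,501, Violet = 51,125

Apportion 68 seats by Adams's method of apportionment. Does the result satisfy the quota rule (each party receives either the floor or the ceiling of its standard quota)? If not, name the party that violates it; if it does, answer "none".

Standard quotas: Teal 8.541, Green 3.671, Gold 12.589, Blue 37.351, Violet 5.849.
Adams allocation: Teal 9, Green 4, Gold 13, Blue 36, Violet 6.
Blue has quota 37.351 (lower 37, upper 38) but receives 36 — outside the quota interval.

Blue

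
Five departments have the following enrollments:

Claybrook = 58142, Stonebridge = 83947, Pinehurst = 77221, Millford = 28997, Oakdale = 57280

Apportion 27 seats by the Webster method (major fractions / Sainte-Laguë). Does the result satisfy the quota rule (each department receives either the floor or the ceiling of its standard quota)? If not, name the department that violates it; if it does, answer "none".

none

Standard quotas: Claybrook 5.137, Stonebridge 7.417, Pinehurst 6.823, Millford 2.562, Oakdale 5.061.
Webster allocation: Claybrook 5, Stonebridge 7, Pinehurst 7, Millford 3, Oakdale 5.
Every allocation lies between the lower and upper quota.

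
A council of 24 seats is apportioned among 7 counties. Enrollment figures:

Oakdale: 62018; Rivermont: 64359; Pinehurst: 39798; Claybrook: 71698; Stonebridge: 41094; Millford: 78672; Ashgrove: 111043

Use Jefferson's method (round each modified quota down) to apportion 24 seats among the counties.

Oakdale: 3; Rivermont: 3; Pinehurst: 2; Claybrook: 4; Stonebridge: 2; Millford: 4; Ashgrove: 6

Standard divisor 468682/24 ≈ 19528.417; standard quotas: Oakdale 3.176, Rivermont 3.296, Pinehurst 2.038, Claybrook 3.671, Stonebridge 2.104, Millford 4.029, Ashgrove 5.686.
Rounding down gives 3, 3, 2, 3, 2, 4, 5 = 22 seats, so the divisor must be adjusted.
With modified divisor 17000: modified quotas Oakdale 3.648, Rivermont 3.786, Pinehurst 2.341, Claybrook 4.218, Stonebridge 2.417, Millford 4.628, Ashgrove 6.532.
Rounding down: Oakdale 3, Rivermont 3, Pinehurst 2, Claybrook 4, Stonebridge 2, Millford 4, Ashgrove 6 (total 24).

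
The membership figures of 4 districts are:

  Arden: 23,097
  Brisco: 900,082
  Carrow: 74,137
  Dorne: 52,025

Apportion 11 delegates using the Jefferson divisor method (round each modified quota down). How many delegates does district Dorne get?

Standard divisor 1049341/11 ≈ 95394.636; standard quotas: Arden 0.242, Brisco 9.435, Carrow 0.777, Dorne 0.545.
Rounding down gives 0, 9, 0, 0 = 9 seats, so the divisor must be adjusted.
With modified divisor 78400: modified quotas Arden 0.295, Brisco 11.481, Carrow 0.946, Dorne 0.664.
Rounding down: Arden 0, Brisco 11, Carrow 0, Dorne 0 (total 11).
Dorne receives 0.

0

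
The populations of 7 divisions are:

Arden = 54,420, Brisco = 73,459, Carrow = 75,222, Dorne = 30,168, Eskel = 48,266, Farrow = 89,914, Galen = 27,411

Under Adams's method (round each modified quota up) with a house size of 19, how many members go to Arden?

Standard divisor 398860/19 ≈ 20992.632; standard quotas: Arden 2.592, Brisco 3.499, Carrow 3.583, Dorne 1.437, Eskel 2.299, Farrow 4.283, Galen 1.306.
Rounding up gives 3, 4, 4, 2, 3, 5, 2 = 23 seats, so the divisor must be adjusted.
With modified divisor 26100: modified quotas Arden 2.085, Brisco 2.815, Carrow 2.882, Dorne 1.156, Eskel 1.849, Farrow 3.445, Galen 1.050.
Rounding up: Arden 3, Brisco 3, Carrow 3, Dorne 2, Eskel 2, Farrow 4, Galen 2 (total 19).
Arden receives 3.

3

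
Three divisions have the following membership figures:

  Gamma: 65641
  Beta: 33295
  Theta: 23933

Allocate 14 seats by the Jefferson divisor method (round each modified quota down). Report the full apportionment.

Standard divisor 122869/14 ≈ 8776.357; standard quotas: Gamma 7.479, Beta 3.794, Theta 2.727.
Rounding down gives 7, 3, 2 = 12 seats, so the divisor must be adjusted.
With modified divisor 8100: modified quotas Gamma 8.104, Beta 4.110, Theta 2.955.
Rounding down: Gamma 8, Beta 4, Theta 2 (total 14).

Gamma 8, Beta 4, Theta 2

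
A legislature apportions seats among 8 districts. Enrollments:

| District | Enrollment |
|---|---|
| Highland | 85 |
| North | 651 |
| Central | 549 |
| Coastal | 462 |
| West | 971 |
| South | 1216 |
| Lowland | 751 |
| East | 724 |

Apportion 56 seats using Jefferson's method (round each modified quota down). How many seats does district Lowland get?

8

Standard divisor 5409/56 ≈ 96.589; standard quotas: Highland 0.880, North 6.740, Central 5.684, Coastal 4.783, West 10.053, South 12.589, Lowland 7.775, East 7.496.
Rounding down gives 0, 6, 5, 4, 10, 12, 7, 7 = 51 seats, so the divisor must be adjusted.
With modified divisor 91: modified quotas Highland 0.934, North 7.154, Central 6.033, Coastal 5.077, West 10.670, South 13.363, Lowland 8.253, East 7.956.
Rounding down: Highland 0, North 7, Central 6, Coastal 5, West 10, South 13, Lowland 8, East 7 (total 56).
Lowland receives 8.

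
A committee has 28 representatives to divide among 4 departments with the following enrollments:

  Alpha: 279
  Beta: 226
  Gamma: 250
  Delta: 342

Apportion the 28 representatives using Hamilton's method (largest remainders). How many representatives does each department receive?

Alpha 7; Beta 6; Gamma 6; Delta 9

The standard divisor is 1097/28 ≈ 39.179.
Standard quotas: Alpha 7.121, Beta 5.768, Gamma 6.381, Delta 8.729.
Lower quotas: Alpha 7, Beta 5, Gamma 6, Delta 8 (sum 26, leaving 2 seats).
Remainders in descending order: Beta 0.768, Delta 0.729, Gamma 0.381, Alpha 0.121.
Largest remainders: Beta, Delta receive the extra seats.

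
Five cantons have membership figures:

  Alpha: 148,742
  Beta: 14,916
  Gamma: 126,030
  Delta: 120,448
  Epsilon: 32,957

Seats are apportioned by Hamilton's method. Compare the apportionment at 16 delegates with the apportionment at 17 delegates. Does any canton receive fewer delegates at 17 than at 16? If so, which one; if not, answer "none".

At 16 seats: Alpha 5, Beta 1, Gamma 5, Delta 4, Epsilon 1.
At 17 seats: Alpha 6, Beta 0, Gamma 5, Delta 5, Epsilon 1.
Beta drops from 1 to 0.

Beta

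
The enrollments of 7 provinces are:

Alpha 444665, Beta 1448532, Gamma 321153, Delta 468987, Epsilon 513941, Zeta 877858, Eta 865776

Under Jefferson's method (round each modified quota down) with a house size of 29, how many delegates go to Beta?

Standard divisor 4940912/29 ≈ 170376.276; standard quotas: Alpha 2.610, Beta 8.502, Gamma 1.885, Delta 2.753, Epsilon 3.017, Zeta 5.152, Eta 5.082.
Rounding down gives 2, 8, 1, 2, 3, 5, 5 = 26 seats, so the divisor must be adjusted.
With modified divisor 152300: modified quotas Alpha 2.920, Beta 9.511, Gamma 2.109, Delta 3.079, Epsilon 3.375, Zeta 5.764, Eta 5.685.
Rounding down: Alpha 2, Beta 9, Gamma 2, Delta 3, Epsilon 3, Zeta 5, Eta 5 (total 29).
Beta receives 9.

9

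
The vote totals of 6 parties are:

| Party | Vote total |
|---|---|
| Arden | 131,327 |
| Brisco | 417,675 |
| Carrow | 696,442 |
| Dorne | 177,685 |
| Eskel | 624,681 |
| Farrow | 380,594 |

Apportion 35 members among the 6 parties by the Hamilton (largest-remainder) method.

Arden 2; Brisco 6; Carrow 10; Dorne 3; Eskel 9; Farrow 5

Standard divisor: 2428404 ÷ 35 ≈ 69382.971.
Standard quotas: Arden 1.8928, Brisco 6.0198, Carrow 10.0377, Dorne 2.5609, Eskel 9.0034, Farrow 5.4854.
Lower quotas: Arden 1, Brisco 6, Carrow 10, Dorne 2, Eskel 9, Farrow 5 (sum 33, leaving 2 seats).
Remainders in descending order: Arden 0.8928, Dorne 0.5609, Farrow 0.4854, Carrow 0.0377, Brisco 0.0198, Eskel 0.0034.
Largest remainders: Arden, Dorne receive the extra seats.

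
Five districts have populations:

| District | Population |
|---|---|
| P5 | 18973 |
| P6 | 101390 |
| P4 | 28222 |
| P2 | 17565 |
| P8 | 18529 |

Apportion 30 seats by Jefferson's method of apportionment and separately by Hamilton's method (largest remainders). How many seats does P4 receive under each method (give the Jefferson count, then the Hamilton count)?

4 and 5

Jefferson: P5 3, P6 17, P4 4, P2 3, P8 3.
Hamilton: P5 3, P6 16, P4 5, P2 3, P8 3.
P4 gets 4 under Jefferson and 5 under Hamilton.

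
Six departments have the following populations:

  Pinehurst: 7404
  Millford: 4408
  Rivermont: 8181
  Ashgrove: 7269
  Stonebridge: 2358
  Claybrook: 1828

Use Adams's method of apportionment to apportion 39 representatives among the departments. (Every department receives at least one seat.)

Pinehurst=9; Millford=5; Rivermont=10; Ashgrove=9; Stonebridge=3; Claybrook=3

Standard divisor 31448/39 ≈ 806.359; standard quotas: Pinehurst 9.182, Millford 5.467, Rivermont 10.146, Ashgrove 9.015, Stonebridge 2.924, Claybrook 2.267.
Rounding up gives 10, 6, 11, 10, 3, 3 = 43 seats, so the divisor must be adjusted.
With modified divisor 900: modified quotas Pinehurst 8.227, Millford 4.898, Rivermont 9.090, Ashgrove 8.077, Stonebridge 2.620, Claybrook 2.031.
Rounding up: Pinehurst 9, Millford 5, Rivermont 10, Ashgrove 9, Stonebridge 3, Claybrook 3 (total 39).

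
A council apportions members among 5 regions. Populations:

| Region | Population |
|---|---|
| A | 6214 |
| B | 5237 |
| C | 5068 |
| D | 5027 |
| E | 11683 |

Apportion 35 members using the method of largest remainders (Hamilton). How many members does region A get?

7

Total 33229; standard divisor 33229/35 ≈ 949.4.
Standard quotas: A 6.5452, B 5.5161, C 5.3381, D 5.2949, E 12.3057.
Lower quotas: A 6, B 5, C 5, D 5, E 12 (sum 33, leaving 2 seats).
Remainders in descending order: A 0.5452, B 0.5161, C 0.3381, E 0.3057, D 0.2949.
The surplus seats go to A, B.
A receives 7.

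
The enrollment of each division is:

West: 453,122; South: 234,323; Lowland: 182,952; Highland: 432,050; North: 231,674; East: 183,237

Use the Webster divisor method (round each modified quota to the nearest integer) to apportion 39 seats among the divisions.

West 11, South 5, Lowland 4, Highland 10, North 5, East 4

Standard divisor 1717358/39 ≈ 44034.821; standard quotas: West 10.290, South 5.321, Lowland 4.155, Highland 9.812, North 5.261, East 4.161.
Rounding to the nearest integer gives 10, 5, 4, 10, 5, 4 = 38 seats, so the divisor must be adjusted.
With modified divisor 42900: modified quotas West 10.562, South 5.462, Lowland 4.265, Highland 10.071, North 5.400, East 4.271.
Rounding to the nearest integer: West 11, South 5, Lowland 4, Highland 10, North 5, East 4 (total 39).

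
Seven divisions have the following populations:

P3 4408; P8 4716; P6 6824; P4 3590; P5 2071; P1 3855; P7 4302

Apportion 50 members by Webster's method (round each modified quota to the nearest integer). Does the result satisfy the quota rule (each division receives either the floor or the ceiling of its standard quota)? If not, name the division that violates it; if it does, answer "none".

none

Standard quotas: P3 7.404, P8 7.922, P6 11.463, P4 6.030, P5 3.479, P1 6.476, P7 7.226.
Webster allocation: P3 7, P8 8, P6 12, P4 6, P5 3, P1 7, P7 7.
Every allocation lies between the lower and upper quota.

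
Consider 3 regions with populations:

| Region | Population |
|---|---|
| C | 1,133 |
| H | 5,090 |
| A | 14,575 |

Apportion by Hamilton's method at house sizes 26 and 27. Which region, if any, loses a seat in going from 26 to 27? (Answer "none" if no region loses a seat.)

C

At 26 seats: C 2, H 6, A 18.
At 27 seats: C 1, H 7, A 19.
C drops from 2 to 1.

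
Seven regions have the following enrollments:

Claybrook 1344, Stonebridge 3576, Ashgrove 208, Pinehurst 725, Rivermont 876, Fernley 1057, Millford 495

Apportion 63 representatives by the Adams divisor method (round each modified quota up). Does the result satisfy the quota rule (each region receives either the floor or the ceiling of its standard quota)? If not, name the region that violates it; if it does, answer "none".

Standard quotas: Claybrook 10.225, Stonebridge 27.205, Ashgrove 1.582, Pinehurst 5.516, Rivermont 6.664, Fernley 8.041, Millford 3.766.
Adams allocation: Claybrook 10, Stonebridge 26, Ashgrove 2, Pinehurst 6, Rivermont 7, Fernley 8, Millford 4.
Stonebridge has quota 27.205 (lower 27, upper 28) but receives 26 — outside the quota interval.

Stonebridge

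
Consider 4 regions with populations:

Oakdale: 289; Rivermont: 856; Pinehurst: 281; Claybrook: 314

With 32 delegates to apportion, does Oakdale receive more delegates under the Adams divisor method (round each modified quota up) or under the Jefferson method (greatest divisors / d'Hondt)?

Adams

Adams: Oakdale 6, Rivermont 15, Pinehurst 5, Claybrook 6.
Jefferson: Oakdale 5, Rivermont 16, Pinehurst 5, Claybrook 6.
Oakdale gets 6 under Adams and 5 under Jefferson.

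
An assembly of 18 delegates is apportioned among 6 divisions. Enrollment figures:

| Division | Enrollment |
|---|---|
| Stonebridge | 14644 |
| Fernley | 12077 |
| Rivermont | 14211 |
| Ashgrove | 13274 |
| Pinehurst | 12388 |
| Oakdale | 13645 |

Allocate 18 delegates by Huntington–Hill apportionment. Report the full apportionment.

With divisor 4579: modified quotas Stonebridge 3.198, Fernley 2.637, Rivermont 3.104, Ashgrove 2.899, Pinehurst 2.705, Oakdale 2.980.
Geometric-mean thresholds: Stonebridge √(3·4)=3.464, Fernley √(2·3)=2.449, Rivermont √(3·4)=3.464, Ashgrove √(2·3)=2.449, Pinehurst √(2·3)=2.449, Oakdale √(2·3)=2.449.
Each quota rounded against its threshold gives Stonebridge 3, Fernley 3, Rivermont 3, Ashgrove 3, Pinehurst 3, Oakdale 3 (total 18).

Stonebridge 3; Fernley 3; Rivermont 3; Ashgrove 3; Pinehurst 3; Oakdale 3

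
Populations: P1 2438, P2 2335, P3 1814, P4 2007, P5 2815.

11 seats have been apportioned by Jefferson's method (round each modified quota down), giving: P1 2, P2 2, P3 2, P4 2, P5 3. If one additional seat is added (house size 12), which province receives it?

Priority for the next seat is population ÷ (current seats + 1).
Priorities: P1 812.667, P2 778.333, P3 604.667, P4 669.000, P5 703.750.
Highest priority: P1.

P1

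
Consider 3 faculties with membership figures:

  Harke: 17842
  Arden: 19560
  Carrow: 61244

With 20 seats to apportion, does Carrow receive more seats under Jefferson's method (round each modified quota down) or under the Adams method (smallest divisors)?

Jefferson: Harke 3, Arden 4, Carrow 13.
Adams: Harke 4, Arden 4, Carrow 12.
Carrow gets 13 under Jefferson and 12 under Adams.

Jefferson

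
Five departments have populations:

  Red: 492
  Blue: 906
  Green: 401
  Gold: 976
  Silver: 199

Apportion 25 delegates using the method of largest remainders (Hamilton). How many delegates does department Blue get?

8

Total 2974; standard divisor 2974/25 ≈ 118.96.
Standard quotas: Red 4.136, Blue 7.616, Green 3.371, Gold 8.204, Silver 1.673.
Lower quotas: Red 4, Blue 7, Green 3, Gold 8, Silver 1 (sum 23, leaving 2 seats).
Remainders in descending order: Silver 0.673, Blue 0.616, Green 0.371, Gold 0.204, Red 0.136.
The surplus seats go to Silver, Blue.
Blue receives 8.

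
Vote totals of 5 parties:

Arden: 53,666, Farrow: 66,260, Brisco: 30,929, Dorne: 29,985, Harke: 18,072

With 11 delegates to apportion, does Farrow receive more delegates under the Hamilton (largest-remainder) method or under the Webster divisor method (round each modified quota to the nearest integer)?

Hamilton

Hamilton: Arden 3, Farrow 4, Brisco 2, Dorne 1, Harke 1.
Webster: Arden 3, Farrow 3, Brisco 2, Dorne 2, Harke 1.
Farrow gets 4 under Hamilton and 3 under Webster.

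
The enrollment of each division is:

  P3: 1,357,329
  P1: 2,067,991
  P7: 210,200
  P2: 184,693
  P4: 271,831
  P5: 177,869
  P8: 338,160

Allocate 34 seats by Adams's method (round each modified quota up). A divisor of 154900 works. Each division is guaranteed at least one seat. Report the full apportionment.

With modified divisor 154900: modified quotas P3 8.763, P1 13.350, P7 1.357, P2 1.192, P4 1.755, P5 1.148, P8 2.183.
Rounding up: P3 9, P1 14, P7 2, P2 2, P4 2, P5 2, P8 3 (total 34).

P3=9; P1=14; P7=2; P2=2; P4=2; P5=2; P8=3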